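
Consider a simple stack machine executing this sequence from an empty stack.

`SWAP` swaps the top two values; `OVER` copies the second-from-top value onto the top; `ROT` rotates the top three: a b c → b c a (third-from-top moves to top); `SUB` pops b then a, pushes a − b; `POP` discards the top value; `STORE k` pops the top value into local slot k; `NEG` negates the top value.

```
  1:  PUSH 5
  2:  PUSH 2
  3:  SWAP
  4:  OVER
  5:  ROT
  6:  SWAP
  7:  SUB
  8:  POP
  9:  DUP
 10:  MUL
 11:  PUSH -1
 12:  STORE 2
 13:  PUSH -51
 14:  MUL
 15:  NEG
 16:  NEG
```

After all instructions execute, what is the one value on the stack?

PUSH 5    5
PUSH 2    5 2
SWAP      2 5
OVER      2 5 2
ROT       5 2 2
SWAP      5 2 2
SUB       5 0
POP       5
DUP       5 5
MUL       25
PUSH -1   25 -1
STORE 2   25
PUSH -51  25 -51
MUL       -1275
NEG       1275
NEG       -1275

-1275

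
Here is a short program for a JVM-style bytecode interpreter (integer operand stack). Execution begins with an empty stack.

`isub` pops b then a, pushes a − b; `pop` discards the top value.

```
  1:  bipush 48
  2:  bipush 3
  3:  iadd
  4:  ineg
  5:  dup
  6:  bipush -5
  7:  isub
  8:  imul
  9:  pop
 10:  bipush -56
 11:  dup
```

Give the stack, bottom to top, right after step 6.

bipush 48  [48]
bipush 3   [48, 3]
iadd       [51]
ineg       [-51]
dup        [-51, -51]
bipush -5  [-51, -51, -5]

[-51, -51, -5]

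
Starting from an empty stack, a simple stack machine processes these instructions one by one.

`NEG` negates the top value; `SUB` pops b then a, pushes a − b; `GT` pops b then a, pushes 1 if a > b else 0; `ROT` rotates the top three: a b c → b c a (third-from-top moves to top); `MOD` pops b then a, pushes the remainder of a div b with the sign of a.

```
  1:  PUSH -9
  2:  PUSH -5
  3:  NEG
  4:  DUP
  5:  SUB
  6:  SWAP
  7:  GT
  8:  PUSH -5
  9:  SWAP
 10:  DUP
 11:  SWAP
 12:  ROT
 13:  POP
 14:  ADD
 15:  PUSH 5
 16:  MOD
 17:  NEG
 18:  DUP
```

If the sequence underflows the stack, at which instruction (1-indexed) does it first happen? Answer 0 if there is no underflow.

0

PUSH -9 : -9
PUSH -5 : -9 -5
NEG     : -9 5
DUP     : -9 5 5
SUB     : -9 0
SWAP    : 0 -9
GT      : 1
PUSH -5 : 1 -5
SWAP    : -5 1
DUP     : -5 1 1
SWAP    : -5 1 1
ROT     : 1 1 -5
POP     : 1 1
ADD     : 2
PUSH 5  : 2 5
MOD     : 2
NEG     : -2
DUP     : -2 -2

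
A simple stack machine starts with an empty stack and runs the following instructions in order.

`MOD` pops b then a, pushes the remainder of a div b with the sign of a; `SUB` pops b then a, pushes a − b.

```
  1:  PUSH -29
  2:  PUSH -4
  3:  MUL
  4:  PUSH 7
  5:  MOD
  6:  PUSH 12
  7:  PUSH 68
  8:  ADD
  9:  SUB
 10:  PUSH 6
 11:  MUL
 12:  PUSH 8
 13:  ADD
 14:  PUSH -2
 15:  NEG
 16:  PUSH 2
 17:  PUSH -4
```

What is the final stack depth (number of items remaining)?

PUSH -29  -29
PUSH -4   -29 -4
MUL       116
PUSH 7    116 7
MOD       4
PUSH 12   4 12
PUSH 68   4 12 68
ADD       4 80
SUB       -76
PUSH 6    -76 6
MUL       -456
PUSH 8    -456 8
ADD       -448
PUSH -2   -448 -2
NEG       -448 2
PUSH 2    -448 2 2
PUSH -4   -448 2 2 -4

4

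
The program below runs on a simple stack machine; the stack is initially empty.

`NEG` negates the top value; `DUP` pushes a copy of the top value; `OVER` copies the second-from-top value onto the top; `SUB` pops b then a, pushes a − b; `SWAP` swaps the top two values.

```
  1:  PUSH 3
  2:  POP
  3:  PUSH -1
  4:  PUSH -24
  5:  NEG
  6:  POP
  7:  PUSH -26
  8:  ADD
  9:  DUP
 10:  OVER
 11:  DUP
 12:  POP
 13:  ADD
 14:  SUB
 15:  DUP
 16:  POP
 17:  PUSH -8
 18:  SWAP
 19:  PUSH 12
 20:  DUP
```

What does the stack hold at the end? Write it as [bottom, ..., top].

PUSH 3   : 3
POP      : (empty)
PUSH -1  : -1
PUSH -24 : -1 -24
NEG      : -1 24
POP      : -1
PUSH -26 : -1 -26
ADD      : -27
DUP      : -27 -27
OVER     : -27 -27 -27
DUP      : -27 -27 -27 -27
POP      : -27 -27 -27
ADD      : -27 -54
SUB      : 27
DUP      : 27 27
POP      : 27
PUSH -8  : 27 -8
SWAP     : -8 27
PUSH 12  : -8 27 12
DUP      : -8 27 12 12

[-8, 27, 12, 12]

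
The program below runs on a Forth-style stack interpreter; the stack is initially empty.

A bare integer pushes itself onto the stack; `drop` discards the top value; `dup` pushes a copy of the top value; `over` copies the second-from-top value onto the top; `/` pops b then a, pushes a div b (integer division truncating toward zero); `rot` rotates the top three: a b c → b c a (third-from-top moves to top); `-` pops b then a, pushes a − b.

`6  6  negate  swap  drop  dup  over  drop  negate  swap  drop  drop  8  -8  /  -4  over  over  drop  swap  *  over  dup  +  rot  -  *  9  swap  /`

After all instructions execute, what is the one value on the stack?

6      -> [6]
6      -> [6, 6]
negate -> [6, -6]
swap   -> [-6, 6]
drop   -> [-6]
dup    -> [-6, -6]
over   -> [-6, -6, -6]
drop   -> [-6, -6]
negate -> [-6, 6]
swap   -> [6, -6]
drop   -> [6]
drop   -> []
8      -> [8]
-8     -> [8, -8]
/      -> [-1]
-4     -> [-1, -4]
over   -> [-1, -4, -1]
over   -> [-1, -4, -1, -4]
drop   -> [-1, -4, -1]
swap   -> [-1, -1, -4]
*      -> [-1, 4]
over   -> [-1, 4, -1]
dup    -> [-1, 4, -1, -1]
+      -> [-1, 4, -2]
rot    -> [4, -2, -1]
-      -> [4, -1]
*      -> [-4]
9      -> [-4, 9]
swap   -> [9, -4]
/      -> [-2]

-2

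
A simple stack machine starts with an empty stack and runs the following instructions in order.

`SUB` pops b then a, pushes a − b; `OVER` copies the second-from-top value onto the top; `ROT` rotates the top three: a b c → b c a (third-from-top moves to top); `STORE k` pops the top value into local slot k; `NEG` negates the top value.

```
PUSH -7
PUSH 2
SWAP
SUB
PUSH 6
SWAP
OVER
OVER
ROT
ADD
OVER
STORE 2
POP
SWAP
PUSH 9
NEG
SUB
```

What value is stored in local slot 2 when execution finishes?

PUSH -7 : [-7]
PUSH 2  : [-7, 2]
SWAP    : [2, -7]
SUB     : [9]
PUSH 6  : [9, 6]
SWAP    : [6, 9]
OVER    : [6, 9, 6]
OVER    : [6, 9, 6, 9]
ROT     : [6, 6, 9, 9]
ADD     : [6, 6, 18]
OVER    : [6, 6, 18, 6]
STORE 2 : [6, 6, 18]
POP     : [6, 6]
SWAP    : [6, 6]
PUSH 9  : [6, 6, 9]
NEG     : [6, 6, -9]
SUB     : [6, 15]

6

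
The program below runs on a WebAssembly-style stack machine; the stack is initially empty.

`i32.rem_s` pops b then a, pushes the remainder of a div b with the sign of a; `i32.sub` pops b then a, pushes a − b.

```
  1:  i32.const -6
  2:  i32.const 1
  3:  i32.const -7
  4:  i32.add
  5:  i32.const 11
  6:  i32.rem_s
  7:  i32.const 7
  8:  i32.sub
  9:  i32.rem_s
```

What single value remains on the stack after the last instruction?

i32.const -6 → [-6]
i32.const 1  → [-6, 1]
i32.const -7 → [-6, 1, -7]
i32.add      → [-6, -6]
i32.const 11 → [-6, -6, 11]
i32.rem_s    → [-6, -6]
i32.const 7  → [-6, -6, 7]
i32.sub      → [-6, -13]
i32.rem_s    → [-6]

-6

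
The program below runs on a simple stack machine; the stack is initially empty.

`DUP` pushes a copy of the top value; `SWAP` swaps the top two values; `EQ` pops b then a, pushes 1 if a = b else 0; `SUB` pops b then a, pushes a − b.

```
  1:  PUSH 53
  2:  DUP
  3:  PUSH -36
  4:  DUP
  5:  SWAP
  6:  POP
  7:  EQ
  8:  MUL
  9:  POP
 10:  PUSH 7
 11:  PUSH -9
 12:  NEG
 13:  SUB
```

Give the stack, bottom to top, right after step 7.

[53, 0]

PUSH 53   53
DUP       53 53
PUSH -36  53 53 -36
DUP       53 53 -36 -36
SWAP      53 53 -36 -36
POP       53 53 -36
EQ        53 0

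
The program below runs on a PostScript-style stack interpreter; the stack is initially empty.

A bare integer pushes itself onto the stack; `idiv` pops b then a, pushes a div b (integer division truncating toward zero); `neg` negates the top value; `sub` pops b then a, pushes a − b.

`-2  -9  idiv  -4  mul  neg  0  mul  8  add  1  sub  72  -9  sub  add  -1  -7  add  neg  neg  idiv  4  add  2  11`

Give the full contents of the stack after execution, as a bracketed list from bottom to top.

[-7, 2, 11]

-2    [-2]
-9    [-2, -9]
idiv  [0]
-4    [0, -4]
mul   [0]
neg   [0]
0     [0, 0]
mul   [0]
8     [0, 8]
add   [8]
1     [8, 1]
sub   [7]
72    [7, 72]
-9    [7, 72, -9]
sub   [7, 81]
add   [88]
-1    [88, -1]
-7    [88, -1, -7]
add   [88, -8]
neg   [88, 8]
neg   [88, -8]
idiv  [-11]
4     [-11, 4]
add   [-7]
2     [-7, 2]
11    [-7, 2, 11]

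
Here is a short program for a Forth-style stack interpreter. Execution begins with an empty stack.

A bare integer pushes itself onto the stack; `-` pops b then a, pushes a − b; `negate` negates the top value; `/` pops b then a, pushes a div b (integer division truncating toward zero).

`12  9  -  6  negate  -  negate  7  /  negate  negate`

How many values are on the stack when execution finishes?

1

12      12
9       12 9
-       3
6       3 6
negate  3 -6
-       9
negate  -9
7       -9 7
/       -1
negate  1
negate  -1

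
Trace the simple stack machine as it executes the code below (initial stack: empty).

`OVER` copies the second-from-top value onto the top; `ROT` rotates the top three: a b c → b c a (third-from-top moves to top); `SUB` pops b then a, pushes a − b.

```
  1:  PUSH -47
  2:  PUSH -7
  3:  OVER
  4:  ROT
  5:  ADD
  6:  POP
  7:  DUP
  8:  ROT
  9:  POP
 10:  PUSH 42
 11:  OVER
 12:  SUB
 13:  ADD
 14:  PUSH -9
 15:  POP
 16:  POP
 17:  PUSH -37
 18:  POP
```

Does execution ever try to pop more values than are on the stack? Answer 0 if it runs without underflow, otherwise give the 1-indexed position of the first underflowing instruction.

8

PUSH -47  [-47]
PUSH -7   [-47, -7]
OVER      [-47, -7, -47]
ROT       [-7, -47, -47]
ADD       [-7, -94]
POP       [-7]
DUP       [-7, -7]
ROT  — needs 3 operands, stack has 2 → underflow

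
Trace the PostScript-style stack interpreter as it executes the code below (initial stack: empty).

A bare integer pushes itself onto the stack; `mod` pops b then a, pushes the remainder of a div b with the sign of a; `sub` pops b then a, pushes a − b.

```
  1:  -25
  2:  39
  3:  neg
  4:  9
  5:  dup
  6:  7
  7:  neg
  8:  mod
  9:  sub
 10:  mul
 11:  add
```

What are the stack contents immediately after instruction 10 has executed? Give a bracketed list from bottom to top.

[-25, -273]

-25 -> [-25]
39  -> [-25, 39]
neg -> [-25, -39]
9   -> [-25, -39, 9]
dup -> [-25, -39, 9, 9]
7   -> [-25, -39, 9, 9, 7]
neg -> [-25, -39, 9, 9, -7]
mod -> [-25, -39, 9, 2]
sub -> [-25, -39, 7]
mul -> [-25, -273]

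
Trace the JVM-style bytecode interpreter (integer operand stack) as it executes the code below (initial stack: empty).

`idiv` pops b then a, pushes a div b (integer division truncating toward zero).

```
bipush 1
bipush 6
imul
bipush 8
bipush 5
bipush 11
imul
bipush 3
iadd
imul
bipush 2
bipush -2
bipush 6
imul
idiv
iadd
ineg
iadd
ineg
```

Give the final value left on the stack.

bipush 1  -> 1
bipush 6  -> 1 6
imul      -> 6
bipush 8  -> 6 8
bipush 5  -> 6 8 5
bipush 11 -> 6 8 5 11
imul      -> 6 8 55
bipush 3  -> 6 8 55 3
iadd      -> 6 8 58
imul      -> 6 464
bipush 2  -> 6 464 2
bipush -2 -> 6 464 2 -2
bipush 6  -> 6 464 2 -2 6
imul      -> 6 464 2 -12
idiv      -> 6 464 0
iadd      -> 6 464
ineg      -> 6 -464
iadd      -> -458
ineg      -> 458

458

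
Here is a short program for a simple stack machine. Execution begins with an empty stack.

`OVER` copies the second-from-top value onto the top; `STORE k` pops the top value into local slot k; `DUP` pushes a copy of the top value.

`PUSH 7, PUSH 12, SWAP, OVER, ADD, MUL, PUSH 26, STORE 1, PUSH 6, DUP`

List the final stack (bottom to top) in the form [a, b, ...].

PUSH 7  → [7]
PUSH 12 → [7, 12]
SWAP    → [12, 7]
OVER    → [12, 7, 12]
ADD     → [12, 19]
MUL     → [228]
PUSH 26 → [228, 26]
STORE 1 → [228]
PUSH 6  → [228, 6]
DUP     → [228, 6, 6]

[228, 6, 6]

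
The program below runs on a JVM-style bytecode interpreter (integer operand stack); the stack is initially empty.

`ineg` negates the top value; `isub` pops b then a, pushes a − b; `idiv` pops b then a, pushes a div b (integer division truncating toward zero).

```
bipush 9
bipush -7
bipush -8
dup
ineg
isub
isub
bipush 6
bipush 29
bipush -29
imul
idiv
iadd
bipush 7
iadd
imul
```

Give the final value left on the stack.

bipush 9    9
bipush -7   9 -7
bipush -8   9 -7 -8
dup         9 -7 -8 -8
ineg        9 -7 -8 8
isub        9 -7 -16
isub        9 9
bipush 6    9 9 6
bipush 29   9 9 6 29
bipush -29  9 9 6 29 -29
imul        9 9 6 -841
idiv        9 9 0
iadd        9 9
bipush 7    9 9 7
iadd        9 16
imul        144

144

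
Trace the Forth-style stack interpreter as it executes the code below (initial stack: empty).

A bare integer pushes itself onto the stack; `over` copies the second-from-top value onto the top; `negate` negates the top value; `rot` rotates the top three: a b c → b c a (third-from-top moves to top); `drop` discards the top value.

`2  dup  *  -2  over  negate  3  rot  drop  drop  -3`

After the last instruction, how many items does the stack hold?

3

2       2
dup     2 2
*       4
-2      4 -2
over    4 -2 4
negate  4 -2 -4
3       4 -2 -4 3
rot     4 -4 3 -2
drop    4 -4 3
drop    4 -4
-3      4 -4 -3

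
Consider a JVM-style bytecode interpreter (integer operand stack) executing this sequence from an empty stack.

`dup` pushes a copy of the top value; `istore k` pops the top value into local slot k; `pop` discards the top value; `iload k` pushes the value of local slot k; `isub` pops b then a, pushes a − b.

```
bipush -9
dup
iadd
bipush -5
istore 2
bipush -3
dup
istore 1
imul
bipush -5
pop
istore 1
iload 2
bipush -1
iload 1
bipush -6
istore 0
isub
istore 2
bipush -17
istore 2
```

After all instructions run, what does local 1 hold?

bipush -9  : -9
dup        : -9 -9
iadd       : -18
bipush -5  : -18 -5
istore 2   : -18
bipush -3  : -18 -3
dup        : -18 -3 -3
istore 1   : -18 -3
imul       : 54
bipush -5  : 54 -5
pop        : 54
istore 1   : (empty)
iload 2    : -5
bipush -1  : -5 -1
iload 1    : -5 -1 54
bipush -6  : -5 -1 54 -6
istore 0   : -5 -1 54
isub       : -5 -55
istore 2   : -5
bipush -17 : -5 -17
istore 2   : -5

54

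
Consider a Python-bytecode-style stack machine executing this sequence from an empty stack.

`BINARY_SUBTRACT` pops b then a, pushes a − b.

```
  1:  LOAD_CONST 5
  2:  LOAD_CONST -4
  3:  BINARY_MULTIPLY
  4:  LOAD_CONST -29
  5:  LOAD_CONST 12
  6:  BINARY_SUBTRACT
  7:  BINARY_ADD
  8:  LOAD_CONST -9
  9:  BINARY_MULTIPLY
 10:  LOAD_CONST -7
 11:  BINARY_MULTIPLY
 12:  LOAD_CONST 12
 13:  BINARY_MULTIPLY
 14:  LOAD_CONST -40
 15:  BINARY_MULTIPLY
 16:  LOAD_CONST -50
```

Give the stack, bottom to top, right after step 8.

[-61, -9]

LOAD_CONST 5    -> 5
LOAD_CONST -4   -> 5 -4
BINARY_MULTIPLY -> -20
LOAD_CONST -29  -> -20 -29
LOAD_CONST 12   -> -20 -29 12
BINARY_SUBTRACT -> -20 -41
BINARY_ADD      -> -61
LOAD_CONST -9   -> -61 -9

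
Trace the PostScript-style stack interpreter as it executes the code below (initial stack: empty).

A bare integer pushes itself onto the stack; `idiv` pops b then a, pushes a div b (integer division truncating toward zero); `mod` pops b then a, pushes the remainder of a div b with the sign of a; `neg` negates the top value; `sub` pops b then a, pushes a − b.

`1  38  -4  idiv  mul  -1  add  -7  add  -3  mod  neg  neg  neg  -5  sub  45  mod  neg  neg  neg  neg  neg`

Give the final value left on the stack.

1     1
38    1 38
-4    1 38 -4
idiv  1 -9
mul   -9
-1    -9 -1
add   -10
-7    -10 -7
add   -17
-3    -17 -3
mod   -2
neg   2
neg   -2
neg   2
-5    2 -5
sub   7
45    7 45
mod   7
neg   -7
neg   7
neg   -7
neg   7
neg   -7

-7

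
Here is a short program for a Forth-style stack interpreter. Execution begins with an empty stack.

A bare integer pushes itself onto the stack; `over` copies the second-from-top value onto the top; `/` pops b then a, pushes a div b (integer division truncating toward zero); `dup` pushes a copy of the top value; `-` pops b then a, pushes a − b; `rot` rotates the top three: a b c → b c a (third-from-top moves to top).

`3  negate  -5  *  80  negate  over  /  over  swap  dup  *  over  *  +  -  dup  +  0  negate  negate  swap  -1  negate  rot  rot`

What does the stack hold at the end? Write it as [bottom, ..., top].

[1, 0, -750]

3      → [3]
negate → [-3]
-5     → [-3, -5]
*      → [15]
80     → [15, 80]
negate → [15, -80]
over   → [15, -80, 15]
/      → [15, -5]
over   → [15, -5, 15]
swap   → [15, 15, -5]
dup    → [15, 15, -5, -5]
*      → [15, 15, 25]
over   → [15, 15, 25, 15]
*      → [15, 15, 375]
+      → [15, 390]
-      → [-375]
dup    → [-375, -375]
+      → [-750]
0      → [-750, 0]
negate → [-750, 0]
negate → [-750, 0]
swap   → [0, -750]
-1     → [0, -750, -1]
negate → [0, -750, 1]
rot    → [-750, 1, 0]
rot    → [1, 0, -750]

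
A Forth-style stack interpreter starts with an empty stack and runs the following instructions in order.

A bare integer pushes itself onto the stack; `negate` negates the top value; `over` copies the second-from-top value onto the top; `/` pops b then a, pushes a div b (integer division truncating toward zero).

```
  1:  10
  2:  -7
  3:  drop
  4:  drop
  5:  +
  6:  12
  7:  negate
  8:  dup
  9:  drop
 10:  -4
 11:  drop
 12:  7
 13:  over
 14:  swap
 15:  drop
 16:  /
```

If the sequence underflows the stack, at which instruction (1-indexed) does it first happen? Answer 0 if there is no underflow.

5

10   → 10
-7   → 10 -7
drop → 10
drop → (empty)
+  — needs 2 operands, stack has 0 → underflow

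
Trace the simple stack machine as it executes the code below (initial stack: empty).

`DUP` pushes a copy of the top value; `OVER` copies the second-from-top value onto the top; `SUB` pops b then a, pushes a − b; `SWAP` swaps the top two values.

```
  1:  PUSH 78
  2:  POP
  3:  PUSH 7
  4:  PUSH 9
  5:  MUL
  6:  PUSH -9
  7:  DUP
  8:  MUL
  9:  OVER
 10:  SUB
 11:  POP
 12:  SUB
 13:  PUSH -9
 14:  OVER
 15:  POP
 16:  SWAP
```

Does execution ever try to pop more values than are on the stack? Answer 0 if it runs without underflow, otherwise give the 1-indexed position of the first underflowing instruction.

12

PUSH 78 : 78
POP     : (empty)
PUSH 7  : 7
PUSH 9  : 7 9
MUL     : 63
PUSH -9 : 63 -9
DUP     : 63 -9 -9
MUL     : 63 81
OVER    : 63 81 63
SUB     : 63 18
POP     : 63
SUB  — needs 2 operands, stack has 1 → underflow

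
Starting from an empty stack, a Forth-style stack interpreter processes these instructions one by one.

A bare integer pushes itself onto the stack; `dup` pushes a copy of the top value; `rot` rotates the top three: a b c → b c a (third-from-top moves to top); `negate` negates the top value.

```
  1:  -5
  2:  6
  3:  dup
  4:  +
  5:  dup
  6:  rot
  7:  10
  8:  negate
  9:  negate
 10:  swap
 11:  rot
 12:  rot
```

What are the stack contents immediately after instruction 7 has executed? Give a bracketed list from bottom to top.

-5  -> -5
6   -> -5 6
dup -> -5 6 6
+   -> -5 12
dup -> -5 12 12
rot -> 12 12 -5
10  -> 12 12 -5 10

[12, 12, -5, 10]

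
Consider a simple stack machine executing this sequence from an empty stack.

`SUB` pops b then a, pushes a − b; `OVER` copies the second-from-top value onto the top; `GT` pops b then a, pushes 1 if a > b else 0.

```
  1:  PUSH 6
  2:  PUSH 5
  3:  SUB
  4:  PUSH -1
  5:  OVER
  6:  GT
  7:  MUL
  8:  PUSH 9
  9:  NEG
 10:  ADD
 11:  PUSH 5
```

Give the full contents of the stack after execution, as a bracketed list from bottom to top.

[-9, 5]

PUSH 6  : [6]
PUSH 5  : [6, 5]
SUB     : [1]
PUSH -1 : [1, -1]
OVER    : [1, -1, 1]
GT      : [1, 0]
MUL     : [0]
PUSH 9  : [0, 9]
NEG     : [0, -9]
ADD     : [-9]
PUSH 5  : [-9, 5]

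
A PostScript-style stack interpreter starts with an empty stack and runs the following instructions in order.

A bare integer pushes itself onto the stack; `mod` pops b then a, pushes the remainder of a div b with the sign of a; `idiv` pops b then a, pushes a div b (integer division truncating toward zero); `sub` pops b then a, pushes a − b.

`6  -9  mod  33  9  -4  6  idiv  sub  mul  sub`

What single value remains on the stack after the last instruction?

6    -> [6]
-9   -> [6, -9]
mod  -> [6]
33   -> [6, 33]
9    -> [6, 33, 9]
-4   -> [6, 33, 9, -4]
6    -> [6, 33, 9, -4, 6]
idiv -> [6, 33, 9, 0]
sub  -> [6, 33, 9]
mul  -> [6, 297]
sub  -> [-291]

-291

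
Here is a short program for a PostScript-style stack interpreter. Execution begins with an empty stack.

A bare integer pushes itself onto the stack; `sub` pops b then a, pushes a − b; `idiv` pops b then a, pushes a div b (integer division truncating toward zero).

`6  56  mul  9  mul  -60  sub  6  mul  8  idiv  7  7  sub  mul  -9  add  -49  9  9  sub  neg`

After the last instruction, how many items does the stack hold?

6    -> [6]
56   -> [6, 56]
mul  -> [336]
9    -> [336, 9]
mul  -> [3024]
-60  -> [3024, -60]
sub  -> [3084]
6    -> [3084, 6]
mul  -> [18504]
8    -> [18504, 8]
idiv -> [2313]
7    -> [2313, 7]
7    -> [2313, 7, 7]
sub  -> [2313, 0]
mul  -> [0]
-9   -> [0, -9]
add  -> [-9]
-49  -> [-9, -49]
9    -> [-9, -49, 9]
9    -> [-9, -49, 9, 9]
sub  -> [-9, -49, 0]
neg  -> [-9, -49, 0]

3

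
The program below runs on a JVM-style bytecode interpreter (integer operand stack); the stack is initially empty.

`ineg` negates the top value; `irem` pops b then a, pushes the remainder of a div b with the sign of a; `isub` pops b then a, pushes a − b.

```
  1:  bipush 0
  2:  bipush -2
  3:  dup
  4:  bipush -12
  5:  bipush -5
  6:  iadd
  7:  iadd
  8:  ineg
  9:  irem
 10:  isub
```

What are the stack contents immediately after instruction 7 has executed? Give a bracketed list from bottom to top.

bipush 0   → [0]
bipush -2  → [0, -2]
dup        → [0, -2, -2]
bipush -12 → [0, -2, -2, -12]
bipush -5  → [0, -2, -2, -12, -5]
iadd       → [0, -2, -2, -17]
iadd       → [0, -2, -19]

[0, -2, -19]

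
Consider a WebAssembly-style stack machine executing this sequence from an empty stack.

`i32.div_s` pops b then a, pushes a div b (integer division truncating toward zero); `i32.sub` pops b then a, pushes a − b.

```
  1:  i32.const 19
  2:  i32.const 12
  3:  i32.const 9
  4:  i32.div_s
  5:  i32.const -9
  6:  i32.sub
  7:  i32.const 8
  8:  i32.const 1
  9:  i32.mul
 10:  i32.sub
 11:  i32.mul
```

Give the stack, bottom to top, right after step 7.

[19, 10, 8]

i32.const 19 → 19
i32.const 12 → 19 12
i32.const 9  → 19 12 9
i32.div_s    → 19 1
i32.const -9 → 19 1 -9
i32.sub      → 19 10
i32.const 8  → 19 10 8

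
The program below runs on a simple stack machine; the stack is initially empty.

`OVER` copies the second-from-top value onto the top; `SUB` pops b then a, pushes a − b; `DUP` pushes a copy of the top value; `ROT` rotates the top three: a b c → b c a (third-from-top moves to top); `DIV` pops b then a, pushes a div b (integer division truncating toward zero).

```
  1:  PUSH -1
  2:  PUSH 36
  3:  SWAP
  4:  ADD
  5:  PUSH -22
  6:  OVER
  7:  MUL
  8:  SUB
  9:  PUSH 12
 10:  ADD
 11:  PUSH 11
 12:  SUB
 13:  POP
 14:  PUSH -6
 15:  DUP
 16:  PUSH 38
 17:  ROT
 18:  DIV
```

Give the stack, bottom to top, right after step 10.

[817]

PUSH -1  : [-1]
PUSH 36  : [-1, 36]
SWAP     : [36, -1]
ADD      : [35]
PUSH -22 : [35, -22]
OVER     : [35, -22, 35]
MUL      : [35, -770]
SUB      : [805]
PUSH 12  : [805, 12]
ADD      : [817]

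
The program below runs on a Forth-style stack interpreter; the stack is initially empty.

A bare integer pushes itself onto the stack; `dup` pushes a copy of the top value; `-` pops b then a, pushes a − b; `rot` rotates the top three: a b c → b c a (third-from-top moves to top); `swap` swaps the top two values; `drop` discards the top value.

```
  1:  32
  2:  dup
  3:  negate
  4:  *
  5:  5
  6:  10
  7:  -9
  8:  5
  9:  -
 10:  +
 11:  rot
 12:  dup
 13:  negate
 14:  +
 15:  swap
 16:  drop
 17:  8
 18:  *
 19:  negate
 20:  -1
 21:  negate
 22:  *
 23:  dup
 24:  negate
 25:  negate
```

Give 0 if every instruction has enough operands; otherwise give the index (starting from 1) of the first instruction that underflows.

32     : [32]
dup    : [32, 32]
negate : [32, -32]
*      : [-1024]
5      : [-1024, 5]
10     : [-1024, 5, 10]
-9     : [-1024, 5, 10, -9]
5      : [-1024, 5, 10, -9, 5]
-      : [-1024, 5, 10, -14]
+      : [-1024, 5, -4]
rot    : [5, -4, -1024]
dup    : [5, -4, -1024, -1024]
negate : [5, -4, -1024, 1024]
+      : [5, -4, 0]
swap   : [5, 0, -4]
drop   : [5, 0]
8      : [5, 0, 8]
*      : [5, 0]
negate : [5, 0]
-1     : [5, 0, -1]
negate : [5, 0, 1]
*      : [5, 0]
dup    : [5, 0, 0]
negate : [5, 0, 0]
negate : [5, 0, 0]

0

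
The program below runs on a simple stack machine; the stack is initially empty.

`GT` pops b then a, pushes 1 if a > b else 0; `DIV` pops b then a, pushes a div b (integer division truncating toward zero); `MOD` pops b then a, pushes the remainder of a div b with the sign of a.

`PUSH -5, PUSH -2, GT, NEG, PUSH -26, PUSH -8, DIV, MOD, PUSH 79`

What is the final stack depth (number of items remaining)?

2

PUSH -5  → -5
PUSH -2  → -5 -2
GT       → 0
NEG      → 0
PUSH -26 → 0 -26
PUSH -8  → 0 -26 -8
DIV      → 0 3
MOD      → 0
PUSH 79  → 0 79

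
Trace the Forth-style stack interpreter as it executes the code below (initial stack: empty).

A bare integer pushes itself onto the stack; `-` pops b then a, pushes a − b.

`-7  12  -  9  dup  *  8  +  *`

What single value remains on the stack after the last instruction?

-1691

-7  -> [-7]
12  -> [-7, 12]
-   -> [-19]
9   -> [-19, 9]
dup -> [-19, 9, 9]
*   -> [-19, 81]
8   -> [-19, 81, 8]
+   -> [-19, 89]
*   -> [-1691]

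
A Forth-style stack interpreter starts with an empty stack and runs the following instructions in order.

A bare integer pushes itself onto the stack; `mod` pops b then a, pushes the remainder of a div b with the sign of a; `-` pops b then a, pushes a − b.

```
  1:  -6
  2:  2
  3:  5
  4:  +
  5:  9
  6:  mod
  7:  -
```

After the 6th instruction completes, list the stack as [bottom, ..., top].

-6  : [-6]
2   : [-6, 2]
5   : [-6, 2, 5]
+   : [-6, 7]
9   : [-6, 7, 9]
mod : [-6, 7]

[-6, 7]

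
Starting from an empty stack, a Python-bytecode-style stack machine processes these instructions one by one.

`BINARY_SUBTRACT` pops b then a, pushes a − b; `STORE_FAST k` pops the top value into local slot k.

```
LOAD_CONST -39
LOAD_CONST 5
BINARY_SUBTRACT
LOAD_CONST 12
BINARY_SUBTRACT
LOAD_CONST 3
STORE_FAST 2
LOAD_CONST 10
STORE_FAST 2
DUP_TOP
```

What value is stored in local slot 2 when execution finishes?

LOAD_CONST -39   -39
LOAD_CONST 5     -39 5
BINARY_SUBTRACT  -44
LOAD_CONST 12    -44 12
BINARY_SUBTRACT  -56
LOAD_CONST 3     -56 3
STORE_FAST 2     -56
LOAD_CONST 10    -56 10
STORE_FAST 2     -56
DUP_TOP          -56 -56

10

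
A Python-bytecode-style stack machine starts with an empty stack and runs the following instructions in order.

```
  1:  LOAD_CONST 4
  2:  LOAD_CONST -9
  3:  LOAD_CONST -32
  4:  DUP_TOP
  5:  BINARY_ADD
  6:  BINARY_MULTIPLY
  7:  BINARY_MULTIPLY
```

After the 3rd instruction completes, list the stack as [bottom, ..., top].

LOAD_CONST 4   → 4
LOAD_CONST -9  → 4 -9
LOAD_CONST -32 → 4 -9 -32

[4, -9, -32]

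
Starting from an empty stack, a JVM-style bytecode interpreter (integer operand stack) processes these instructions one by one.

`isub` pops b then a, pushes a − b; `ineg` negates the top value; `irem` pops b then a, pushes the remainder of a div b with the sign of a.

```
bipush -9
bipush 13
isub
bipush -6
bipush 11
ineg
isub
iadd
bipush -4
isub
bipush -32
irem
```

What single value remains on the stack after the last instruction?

bipush -9   -9
bipush 13   -9 13
isub        -22
bipush -6   -22 -6
bipush 11   -22 -6 11
ineg        -22 -6 -11
isub        -22 5
iadd        -17
bipush -4   -17 -4
isub        -13
bipush -32  -13 -32
irem        -13

-13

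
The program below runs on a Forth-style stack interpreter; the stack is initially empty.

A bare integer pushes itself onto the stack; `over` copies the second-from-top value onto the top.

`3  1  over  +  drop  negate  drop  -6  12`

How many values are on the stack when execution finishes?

2

3      -> 3
1      -> 3 1
over   -> 3 1 3
+      -> 3 4
drop   -> 3
negate -> -3
drop   -> (empty)
-6     -> -6
12     -> -6 12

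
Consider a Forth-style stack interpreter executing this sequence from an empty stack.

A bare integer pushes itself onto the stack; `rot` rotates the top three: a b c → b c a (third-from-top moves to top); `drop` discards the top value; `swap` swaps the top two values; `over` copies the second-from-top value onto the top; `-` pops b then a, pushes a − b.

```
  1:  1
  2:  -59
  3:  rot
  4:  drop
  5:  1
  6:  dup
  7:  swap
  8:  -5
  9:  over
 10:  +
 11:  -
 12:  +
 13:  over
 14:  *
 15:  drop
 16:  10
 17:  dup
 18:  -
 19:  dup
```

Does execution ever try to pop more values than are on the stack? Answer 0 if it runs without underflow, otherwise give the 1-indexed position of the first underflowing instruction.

3

1    1
-59  1 -59
rot  — needs 3 operands, stack has 2 → underflow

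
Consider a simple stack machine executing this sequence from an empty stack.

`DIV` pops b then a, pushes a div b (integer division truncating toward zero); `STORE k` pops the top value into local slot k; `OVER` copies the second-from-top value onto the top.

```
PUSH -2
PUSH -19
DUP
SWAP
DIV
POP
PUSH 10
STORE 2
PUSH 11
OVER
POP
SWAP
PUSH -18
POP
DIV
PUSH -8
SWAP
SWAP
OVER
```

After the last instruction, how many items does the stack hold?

PUSH -2  : [-2]
PUSH -19 : [-2, -19]
DUP      : [-2, -19, -19]
SWAP     : [-2, -19, -19]
DIV      : [-2, 1]
POP      : [-2]
PUSH 10  : [-2, 10]
STORE 2  : [-2]
PUSH 11  : [-2, 11]
OVER     : [-2, 11, -2]
POP      : [-2, 11]
SWAP     : [11, -2]
PUSH -18 : [11, -2, -18]
POP      : [11, -2]
DIV      : [-5]
PUSH -8  : [-5, -8]
SWAP     : [-8, -5]
SWAP     : [-5, -8]
OVER     : [-5, -8, -5]

3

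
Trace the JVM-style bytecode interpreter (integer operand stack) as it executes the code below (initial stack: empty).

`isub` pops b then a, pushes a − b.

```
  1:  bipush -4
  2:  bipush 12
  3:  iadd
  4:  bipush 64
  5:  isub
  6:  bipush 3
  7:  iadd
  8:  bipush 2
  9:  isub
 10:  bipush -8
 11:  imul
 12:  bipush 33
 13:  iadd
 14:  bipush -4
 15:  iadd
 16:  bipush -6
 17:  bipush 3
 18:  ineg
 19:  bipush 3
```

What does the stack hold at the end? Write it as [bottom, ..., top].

bipush -4 : -4
bipush 12 : -4 12
iadd      : 8
bipush 64 : 8 64
isub      : -56
bipush 3  : -56 3
iadd      : -53
bipush 2  : -53 2
isub      : -55
bipush -8 : -55 -8
imul      : 440
bipush 33 : 440 33
iadd      : 473
bipush -4 : 473 -4
iadd      : 469
bipush -6 : 469 -6
bipush 3  : 469 -6 3
ineg      : 469 -6 -3
bipush 3  : 469 -6 -3 3

[469, -6, -3, 3]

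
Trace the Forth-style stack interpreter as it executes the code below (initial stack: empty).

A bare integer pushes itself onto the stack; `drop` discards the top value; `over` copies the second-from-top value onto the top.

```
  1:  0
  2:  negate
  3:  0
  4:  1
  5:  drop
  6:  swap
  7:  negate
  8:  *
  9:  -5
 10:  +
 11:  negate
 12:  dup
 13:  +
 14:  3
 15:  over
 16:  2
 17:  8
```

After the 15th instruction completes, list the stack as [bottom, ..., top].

0      -> [0]
negate -> [0]
0      -> [0, 0]
1      -> [0, 0, 1]
drop   -> [0, 0]
swap   -> [0, 0]
negate -> [0, 0]
*      -> [0]
-5     -> [0, -5]
+      -> [-5]
negate -> [5]
dup    -> [5, 5]
+      -> [10]
3      -> [10, 3]
over   -> [10, 3, 10]

[10, 3, 10]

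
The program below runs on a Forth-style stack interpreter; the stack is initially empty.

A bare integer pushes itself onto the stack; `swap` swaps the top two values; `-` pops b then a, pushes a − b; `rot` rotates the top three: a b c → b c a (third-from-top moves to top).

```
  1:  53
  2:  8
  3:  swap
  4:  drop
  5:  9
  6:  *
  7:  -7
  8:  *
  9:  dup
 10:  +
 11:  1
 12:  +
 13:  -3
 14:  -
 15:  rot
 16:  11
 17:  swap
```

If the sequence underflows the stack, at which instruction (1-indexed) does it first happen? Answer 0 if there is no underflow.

53   -> [53]
8    -> [53, 8]
swap -> [8, 53]
drop -> [8]
9    -> [8, 9]
*    -> [72]
-7   -> [72, -7]
*    -> [-504]
dup  -> [-504, -504]
+    -> [-1008]
1    -> [-1008, 1]
+    -> [-1007]
-3   -> [-1007, -3]
-    -> [-1004]
rot  — needs 3 operands, stack has 1 → underflow

15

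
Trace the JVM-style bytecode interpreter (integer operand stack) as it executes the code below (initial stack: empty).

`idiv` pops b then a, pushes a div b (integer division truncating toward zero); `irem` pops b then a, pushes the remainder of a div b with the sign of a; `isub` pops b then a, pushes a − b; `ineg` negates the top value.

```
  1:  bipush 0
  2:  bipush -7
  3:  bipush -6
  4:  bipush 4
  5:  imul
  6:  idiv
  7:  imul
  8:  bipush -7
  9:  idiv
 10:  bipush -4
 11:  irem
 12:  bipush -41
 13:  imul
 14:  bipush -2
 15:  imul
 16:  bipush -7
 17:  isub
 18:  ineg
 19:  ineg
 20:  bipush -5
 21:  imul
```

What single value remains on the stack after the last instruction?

bipush 0   : [0]
bipush -7  : [0, -7]
bipush -6  : [0, -7, -6]
bipush 4   : [0, -7, -6, 4]
imul       : [0, -7, -24]
idiv       : [0, 0]
imul       : [0]
bipush -7  : [0, -7]
idiv       : [0]
bipush -4  : [0, -4]
irem       : [0]
bipush -41 : [0, -41]
imul       : [0]
bipush -2  : [0, -2]
imul       : [0]
bipush -7  : [0, -7]
isub       : [7]
ineg       : [-7]
ineg       : [7]
bipush -5  : [7, -5]
imul       : [-35]

-35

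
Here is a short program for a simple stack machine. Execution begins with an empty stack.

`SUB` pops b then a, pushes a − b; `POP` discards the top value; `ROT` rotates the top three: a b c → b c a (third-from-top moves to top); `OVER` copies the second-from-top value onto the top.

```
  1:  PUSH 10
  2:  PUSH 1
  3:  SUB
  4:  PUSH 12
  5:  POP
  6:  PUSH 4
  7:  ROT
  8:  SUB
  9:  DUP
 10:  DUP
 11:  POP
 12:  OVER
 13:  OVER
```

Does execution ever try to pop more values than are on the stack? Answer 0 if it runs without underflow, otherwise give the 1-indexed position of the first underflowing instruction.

7

PUSH 10  [10]
PUSH 1   [10, 1]
SUB      [9]
PUSH 12  [9, 12]
POP      [9]
PUSH 4   [9, 4]
ROT  — needs 3 operands, stack has 2 → underflow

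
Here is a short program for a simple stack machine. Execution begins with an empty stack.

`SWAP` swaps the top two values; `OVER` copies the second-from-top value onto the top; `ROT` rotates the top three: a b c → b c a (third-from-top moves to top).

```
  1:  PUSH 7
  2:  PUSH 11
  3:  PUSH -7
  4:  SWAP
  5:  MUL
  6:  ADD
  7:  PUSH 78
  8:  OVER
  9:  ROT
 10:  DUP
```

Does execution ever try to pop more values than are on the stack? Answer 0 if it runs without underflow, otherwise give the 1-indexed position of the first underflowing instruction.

0

PUSH 7  → [7]
PUSH 11 → [7, 11]
PUSH -7 → [7, 11, -7]
SWAP    → [7, -7, 11]
MUL     → [7, -77]
ADD     → [-70]
PUSH 78 → [-70, 78]
OVER    → [-70, 78, -70]
ROT     → [78, -70, -70]
DUP     → [78, -70, -70, -70]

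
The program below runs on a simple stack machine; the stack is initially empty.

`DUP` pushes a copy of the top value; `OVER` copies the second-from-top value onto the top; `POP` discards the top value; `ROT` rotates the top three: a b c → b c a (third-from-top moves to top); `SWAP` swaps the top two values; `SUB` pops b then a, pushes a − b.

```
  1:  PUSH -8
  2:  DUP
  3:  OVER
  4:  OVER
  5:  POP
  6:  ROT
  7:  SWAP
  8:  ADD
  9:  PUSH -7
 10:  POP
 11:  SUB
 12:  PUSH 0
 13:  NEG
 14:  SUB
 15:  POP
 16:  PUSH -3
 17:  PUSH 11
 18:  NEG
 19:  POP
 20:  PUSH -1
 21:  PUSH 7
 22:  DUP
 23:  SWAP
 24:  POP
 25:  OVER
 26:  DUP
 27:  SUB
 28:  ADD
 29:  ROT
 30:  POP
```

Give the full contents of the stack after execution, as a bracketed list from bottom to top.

PUSH -8 -> [-8]
DUP     -> [-8, -8]
OVER    -> [-8, -8, -8]
OVER    -> [-8, -8, -8, -8]
POP     -> [-8, -8, -8]
ROT     -> [-8, -8, -8]
SWAP    -> [-8, -8, -8]
ADD     -> [-8, -16]
PUSH -7 -> [-8, -16, -7]
POP     -> [-8, -16]
SUB     -> [8]
PUSH 0  -> [8, 0]
NEG     -> [8, 0]
SUB     -> [8]
POP     -> []
PUSH -3 -> [-3]
PUSH 11 -> [-3, 11]
NEG     -> [-3, -11]
POP     -> [-3]
PUSH -1 -> [-3, -1]
PUSH 7  -> [-3, -1, 7]
DUP     -> [-3, -1, 7, 7]
SWAP    -> [-3, -1, 7, 7]
POP     -> [-3, -1, 7]
OVER    -> [-3, -1, 7, -1]
DUP     -> [-3, -1, 7, -1, -1]
SUB     -> [-3, -1, 7, 0]
ADD     -> [-3, -1, 7]
ROT     -> [-1, 7, -3]
POP     -> [-1, 7]

[-1, 7]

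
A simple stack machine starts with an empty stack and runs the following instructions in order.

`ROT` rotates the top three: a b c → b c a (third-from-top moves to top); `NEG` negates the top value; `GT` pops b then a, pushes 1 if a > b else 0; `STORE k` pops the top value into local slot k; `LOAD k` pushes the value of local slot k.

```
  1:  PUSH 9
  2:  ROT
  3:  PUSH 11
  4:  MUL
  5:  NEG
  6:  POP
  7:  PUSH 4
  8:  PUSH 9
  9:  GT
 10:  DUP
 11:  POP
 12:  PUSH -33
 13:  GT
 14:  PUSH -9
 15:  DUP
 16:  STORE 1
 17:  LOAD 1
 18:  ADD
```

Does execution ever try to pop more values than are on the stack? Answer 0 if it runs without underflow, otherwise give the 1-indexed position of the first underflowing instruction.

2

PUSH 9 -> 9
ROT  — needs 3 operands, stack has 1 → underflow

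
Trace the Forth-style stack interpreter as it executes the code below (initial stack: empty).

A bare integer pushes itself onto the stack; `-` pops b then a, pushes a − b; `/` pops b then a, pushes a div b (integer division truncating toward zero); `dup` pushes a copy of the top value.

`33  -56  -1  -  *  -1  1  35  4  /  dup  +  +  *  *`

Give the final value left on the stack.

30855

33   33
-56  33 -56
-1   33 -56 -1
-    33 -55
*    -1815
-1   -1815 -1
1    -1815 -1 1
35   -1815 -1 1 35
4    -1815 -1 1 35 4
/    -1815 -1 1 8
dup  -1815 -1 1 8 8
+    -1815 -1 1 16
+    -1815 -1 17
*    -1815 -17
*    30855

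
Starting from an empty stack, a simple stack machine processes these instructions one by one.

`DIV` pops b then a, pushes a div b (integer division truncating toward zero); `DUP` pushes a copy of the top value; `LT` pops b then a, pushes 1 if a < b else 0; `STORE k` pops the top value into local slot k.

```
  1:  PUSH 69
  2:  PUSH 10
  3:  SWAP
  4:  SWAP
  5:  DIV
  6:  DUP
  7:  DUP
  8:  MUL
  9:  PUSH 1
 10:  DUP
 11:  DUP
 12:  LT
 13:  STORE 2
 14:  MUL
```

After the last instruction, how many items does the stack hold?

PUSH 69  69
PUSH 10  69 10
SWAP     10 69
SWAP     69 10
DIV      6
DUP      6 6
DUP      6 6 6
MUL      6 36
PUSH 1   6 36 1
DUP      6 36 1 1
DUP      6 36 1 1 1
LT       6 36 1 0
STORE 2  6 36 1
MUL      6 36

2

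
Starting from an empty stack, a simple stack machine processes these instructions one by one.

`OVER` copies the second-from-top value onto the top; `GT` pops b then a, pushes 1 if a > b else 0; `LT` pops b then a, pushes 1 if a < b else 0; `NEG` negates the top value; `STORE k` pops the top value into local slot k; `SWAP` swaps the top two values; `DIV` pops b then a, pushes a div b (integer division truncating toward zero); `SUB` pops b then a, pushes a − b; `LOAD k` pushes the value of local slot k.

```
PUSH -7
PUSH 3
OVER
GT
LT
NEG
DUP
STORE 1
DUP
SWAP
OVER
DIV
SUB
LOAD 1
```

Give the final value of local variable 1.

PUSH -7 -> -7
PUSH 3  -> -7 3
OVER    -> -7 3 -7
GT      -> -7 1
LT      -> 1
NEG     -> -1
DUP     -> -1 -1
STORE 1 -> -1
DUP     -> -1 -1
SWAP    -> -1 -1
OVER    -> -1 -1 -1
DIV     -> -1 1
SUB     -> -2
LOAD 1  -> -2 -1

-1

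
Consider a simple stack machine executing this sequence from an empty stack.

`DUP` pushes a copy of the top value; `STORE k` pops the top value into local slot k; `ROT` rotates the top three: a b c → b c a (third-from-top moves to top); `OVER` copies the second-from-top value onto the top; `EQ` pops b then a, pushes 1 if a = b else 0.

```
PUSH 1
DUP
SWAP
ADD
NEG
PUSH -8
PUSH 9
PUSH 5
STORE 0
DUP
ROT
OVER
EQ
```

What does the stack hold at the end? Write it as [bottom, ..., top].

[-2, 9, 9, 0]

PUSH 1  → [1]
DUP     → [1, 1]
SWAP    → [1, 1]
ADD     → [2]
NEG     → [-2]
PUSH -8 → [-2, -8]
PUSH 9  → [-2, -8, 9]
PUSH 5  → [-2, -8, 9, 5]
STORE 0 → [-2, -8, 9]
DUP     → [-2, -8, 9, 9]
ROT     → [-2, 9, 9, -8]
OVER    → [-2, 9, 9, -8, 9]
EQ      → [-2, 9, 9, 0]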